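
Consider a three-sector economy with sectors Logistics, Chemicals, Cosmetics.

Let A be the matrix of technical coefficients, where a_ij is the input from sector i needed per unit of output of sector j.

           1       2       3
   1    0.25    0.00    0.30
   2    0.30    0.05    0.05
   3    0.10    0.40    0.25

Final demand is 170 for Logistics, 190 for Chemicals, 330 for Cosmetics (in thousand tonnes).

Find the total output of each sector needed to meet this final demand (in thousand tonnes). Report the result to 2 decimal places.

x_1 = 515.69, x_2 = 400.88, x_3 = 722.56

I − A =
  [   0.75     0.00    -0.30]
  [  -0.30     0.95    -0.05]
  [  -0.10    -0.40     0.75]
Cofactors of I−A, C_ij = (−1)^(i+j)·(minor ij) (rows/columns in the sector order above):
  C_11 = (0.95)(0.75) − (-0.05)(-0.40) = 0.6925
  C_12 = −[(-0.30)(0.75) − (-0.05)(-0.10)] = 0.2300
  C_13 = (-0.30)(-0.40) − (0.95)(-0.10) = 0.2150
  C_21 = −[(0.00)(0.75) − (-0.30)(-0.40)] = 0.1200
  C_22 = (0.75)(0.75) − (-0.30)(-0.10) = 0.5325
  C_23 = −[(0.75)(-0.40) − (0.00)(-0.10)] = 0.3000
  C_31 = (0.00)(-0.05) − (-0.30)(0.95) = 0.2850
  C_32 = −[(0.75)(-0.05) − (-0.30)(-0.30)] = 0.1275
  C_33 = (0.75)(0.95) − (0.00)(-0.30) = 0.7125
det(I−A) = Σ_j (I−A)_1j·C_1j = (0.75)(0.6925) + (0.00)(0.2300) + (-0.30)(0.2150) = 0.454875
adj(I−A) = Cᵀ =
  [ 0.6925   0.1200   0.2850]
  [ 0.2300   0.5325   0.1275]
  [ 0.2150   0.3000   0.7125]
(I − A)⁻¹ = adj(I−A) / det(I−A) ≈
  [   1.5224     0.2638     0.6265]
  [   0.5056     1.1707     0.2803]
  [   0.4727     0.6595     1.5664]
x = (I − A)⁻¹ d = adj(I−A)·d / det(I−A), with det(I−A) = 0.454875:
  x_1 = (0.6925·170 + 0.1200·190 + 0.2850·330) / 0.454875 = 234.575 / 0.454875 ≈ 515.69
  x_2 = (0.2300·170 + 0.5325·190 + 0.1275·330) / 0.454875 = 182.35 / 0.454875 ≈ 400.88
  x_3 = (0.2150·170 + 0.3000·190 + 0.7125·330) / 0.454875 = 328.675 / 0.454875 ≈ 722.56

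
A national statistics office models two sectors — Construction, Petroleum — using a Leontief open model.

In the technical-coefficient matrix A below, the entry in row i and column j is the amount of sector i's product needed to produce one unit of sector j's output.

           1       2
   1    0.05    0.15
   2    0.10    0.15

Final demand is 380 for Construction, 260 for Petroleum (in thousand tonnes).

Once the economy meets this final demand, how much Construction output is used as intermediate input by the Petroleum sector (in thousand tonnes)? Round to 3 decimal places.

z_12 = 53.943

I − A =
  [   0.95    -0.15]
  [  -0.10     0.85]
det(I−A) = (0.95)(0.85) − (-0.15)(-0.10) = 0.7925
adj(I−A) = [[0.85, 0.15], [0.10, 0.95]]
(I − A)⁻¹ = adj(I−A) / det(I−A) ≈
  [   1.0726     0.1893]
  [   0.1262     1.1987]
First solve x = (I − A)⁻¹ d = adj(I−A)·d / det(I−A); in particular x_2 = (0.10·380 + 0.95·260) / 0.7925 = 285.00 / 0.7925 ≈ 359.62145.
Intermediate flow from 1 to 2: z_12 = a_12 · x_2 = 0.15 × 285.00 / 0.7925 = 42.75 / 0.7925 ≈ 53.943.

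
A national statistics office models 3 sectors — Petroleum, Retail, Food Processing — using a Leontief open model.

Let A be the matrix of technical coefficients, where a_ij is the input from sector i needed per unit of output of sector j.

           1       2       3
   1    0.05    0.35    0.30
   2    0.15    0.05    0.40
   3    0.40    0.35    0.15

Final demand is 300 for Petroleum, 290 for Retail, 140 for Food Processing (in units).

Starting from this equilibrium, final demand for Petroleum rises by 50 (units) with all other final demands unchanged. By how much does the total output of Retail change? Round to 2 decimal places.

Δx_2 = 35.60

I − A =
  [   0.95    -0.35    -0.30]
  [  -0.15     0.95    -0.40]
  [  -0.40    -0.35     0.85]
Cofactors of I−A, C_ij = (−1)^(i+j)·(minor ij) (rows/columns in the sector order above):
  C_11 = (0.95)(0.85) − (-0.40)(-0.35) = 0.6675
  C_12 = −[(-0.15)(0.85) − (-0.40)(-0.40)] = 0.2875
  C_13 = (-0.15)(-0.35) − (0.95)(-0.40) = 0.4325
  C_21 = −[(-0.35)(0.85) − (-0.30)(-0.35)] = 0.4025
  C_22 = (0.95)(0.85) − (-0.30)(-0.40) = 0.6875
  C_23 = −[(0.95)(-0.35) − (-0.35)(-0.40)] = 0.4725
  C_31 = (-0.35)(-0.40) − (-0.30)(0.95) = 0.4250
  C_32 = −[(0.95)(-0.40) − (-0.30)(-0.15)] = 0.4250
  C_33 = (0.95)(0.95) − (-0.35)(-0.15) = 0.8500
det(I−A) = Σ_j (I−A)_1j·C_1j = (0.95)(0.6675) + (-0.35)(0.2875) + (-0.30)(0.4325) = 0.40375
adj(I−A) = Cᵀ =
  [ 0.6675   0.4025   0.4250]
  [ 0.2875   0.6875   0.4250]
  [ 0.4325   0.4725   0.8500]
(I − A)⁻¹ = adj(I−A) / det(I−A) ≈
  [   1.6533     0.9969     1.0526]
  [   0.7121     1.7028     1.0526]
  [   1.0712     1.1703     2.1053]
Δx = (I − A)⁻¹ Δd with Δd having +50 in the Petroleum component and 0 elsewhere.
So Δx_2 = L_21 · (+50), where L_21 = adj(I−A)_21 / det(I−A) = 0.2875 / 0.40375.
Δx_2 = 0.2875 × (+50) / 0.40375 = 14.375 / 0.40375 ≈ 35.60.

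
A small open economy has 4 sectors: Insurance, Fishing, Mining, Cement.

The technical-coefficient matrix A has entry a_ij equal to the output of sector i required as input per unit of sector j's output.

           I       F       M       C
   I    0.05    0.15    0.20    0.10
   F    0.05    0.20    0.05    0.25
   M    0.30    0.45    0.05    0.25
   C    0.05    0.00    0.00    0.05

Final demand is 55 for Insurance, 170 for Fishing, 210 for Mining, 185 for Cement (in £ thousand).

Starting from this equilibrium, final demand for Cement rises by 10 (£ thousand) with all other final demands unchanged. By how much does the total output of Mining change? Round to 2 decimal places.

I − A =
  [   0.95    -0.15    -0.20    -0.10]
  [  -0.05     0.80    -0.05    -0.25]
  [  -0.30    -0.45     0.95    -0.25]
  [  -0.05     0.00     0.00     0.95]
Compute the cofactors C_ij = (−1)^(i+j)·(3×3 minor ij) of I−A; the adjugate is their transpose:
adj(I−A) = Cᵀ =
  [ 0.700625   0.220875   0.159125   0.173750]
  [ 0.071875   0.793125   0.056875   0.231250]
  [ 0.265000   0.448500   0.709000   0.332500]
  [ 0.036875   0.011625   0.008375   0.638750]
det(I−A) = Σ_j (I−A)_1j·C_1j = (0.95)(0.700625) + (-0.15)(0.071875) + (-0.20)(0.265000) + (-0.10)(0.036875) = 0.598125
(I − A)⁻¹ = adj(I−A) / det(I−A) ≈
  [   1.1714     0.3693     0.2660     0.2905]
  [   0.1202     1.3260     0.0951     0.3866]
  [   0.4431     0.7498     1.1854     0.5559]
  [   0.0617     0.0194     0.0140     1.0679]
Δx = (I − A)⁻¹ Δd with Δd having +10 in the Cement component and 0 elsewhere.
So Δx_M = L_MC · (+10), where L_MC = adj(I−A)_MC / det(I−A) = 0.332500 / 0.598125.
Δx_M = 0.332500 × (+10) / 0.598125 = 3.325 / 0.598125 ≈ 5.56.

Δx_M = 5.56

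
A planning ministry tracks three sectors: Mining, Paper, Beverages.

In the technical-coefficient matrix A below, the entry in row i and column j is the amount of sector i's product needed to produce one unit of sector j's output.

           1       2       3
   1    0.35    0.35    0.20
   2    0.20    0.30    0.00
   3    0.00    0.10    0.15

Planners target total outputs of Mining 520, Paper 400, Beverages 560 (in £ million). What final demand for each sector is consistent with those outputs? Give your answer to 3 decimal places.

I − A =
  [   0.65    -0.35    -0.20]
  [  -0.20     0.70     0.00]
  [   0.00    -0.10     0.85]
d = (I − A) x:
  d_1 = (+0.65)·520 + (-0.35)·400 + (-0.20)·560 = 86.000
  d_2 = (-0.20)·520 + (+0.70)·400 + (+0.00)·560 = 176.000
  d_3 = (+0.00)·520 + (-0.10)·400 + (+0.85)·560 = 436.000

d_1 = 86.000, d_2 = 176.000, d_3 = 436.000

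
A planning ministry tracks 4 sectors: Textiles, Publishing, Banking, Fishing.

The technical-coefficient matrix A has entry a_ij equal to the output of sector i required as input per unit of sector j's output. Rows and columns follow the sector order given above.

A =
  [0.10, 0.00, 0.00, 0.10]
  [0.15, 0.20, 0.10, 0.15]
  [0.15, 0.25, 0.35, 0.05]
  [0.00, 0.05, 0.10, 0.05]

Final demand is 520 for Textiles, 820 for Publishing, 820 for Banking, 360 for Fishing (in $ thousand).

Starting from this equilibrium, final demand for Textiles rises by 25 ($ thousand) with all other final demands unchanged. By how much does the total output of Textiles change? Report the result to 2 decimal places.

Δx_1 = 27.92

I − A =
  [   0.90     0.00     0.00    -0.10]
  [  -0.15     0.80    -0.10    -0.15]
  [  -0.15    -0.25     0.65    -0.05]
  [   0.00    -0.05    -0.10     0.95]
Compute the cofactors C_ij = (−1)^(i+j)·(3×3 minor ij) of I−A; the adjugate is their transpose:
adj(I−A) = Cᵀ =
  [ 0.457375   0.005750   0.008500   0.049500]
  [ 0.108375   0.549750   0.100500   0.103500]
  [ 0.148875   0.216750   0.676500   0.085500]
  [ 0.021375   0.051750   0.076500   0.445500]
det(I−A) = Σ_j (I−A)_1j·C_1j = (0.90)(0.457375) + (0.00)(0.108375) + (0.00)(0.148875) + (-0.10)(0.021375) = 0.4095
(I − A)⁻¹ = adj(I−A) / det(I−A) ≈
  [   1.1169     0.0140     0.0208     0.1209]
  [   0.2647     1.3425     0.2454     0.2527]
  [   0.3636     0.5293     1.6520     0.2088]
  [   0.0522     0.1264     0.1868     1.0879]
Δx = (I − A)⁻¹ Δd with Δd having +25 in the Textiles component and 0 elsewhere.
So Δx_1 = L_11 · (+25), where L_11 = adj(I−A)_11 / det(I−A) = 0.457375 / 0.4095.
Δx_1 = 0.457375 × (+25) / 0.4095 = 11.434375 / 0.4095 ≈ 27.92.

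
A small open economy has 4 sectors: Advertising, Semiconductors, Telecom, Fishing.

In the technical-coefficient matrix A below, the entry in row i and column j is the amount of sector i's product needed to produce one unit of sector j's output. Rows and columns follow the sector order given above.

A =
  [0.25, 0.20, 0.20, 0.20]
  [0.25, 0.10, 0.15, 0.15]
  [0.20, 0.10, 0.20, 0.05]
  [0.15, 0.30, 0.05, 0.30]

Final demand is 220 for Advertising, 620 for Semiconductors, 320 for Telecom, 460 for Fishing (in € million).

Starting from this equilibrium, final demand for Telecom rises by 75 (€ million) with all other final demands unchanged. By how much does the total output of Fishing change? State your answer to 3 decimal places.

I − A =
  [   0.75    -0.20    -0.20    -0.20]
  [  -0.25     0.90    -0.15    -0.15]
  [  -0.20    -0.10     0.80    -0.05]
  [  -0.15    -0.30    -0.05     0.70]
Compute the cofactors C_ij = (−1)^(i+j)·(3×3 minor ij) of I−A; the adjugate is their transpose:
adj(I−A) = Cᵀ =
  [ 0.452250   0.177500   0.157500   0.178500]
  [ 0.181000   0.362625   0.121875   0.138125]
  [ 0.147250   0.102250   0.357250   0.089500]
  [ 0.185000   0.200750   0.111500   0.441750]
det(I−A) = Σ_j (I−A)_1j·C_1j = (0.75)(0.452250) + (-0.20)(0.181000) + (-0.20)(0.147250) + (-0.20)(0.185000) = 0.2365375
(I − A)⁻¹ = adj(I−A) / det(I−A) ≈
  [   1.9120     0.7504     0.6659     0.7546]
  [   0.7652     1.5331     0.5152     0.5839]
  [   0.6225     0.4323     1.5103     0.3784]
  [   0.7821     0.8487     0.4714     1.8676]
Δx = (I − A)⁻¹ Δd with Δd having +75 in the Telecom component and 0 elsewhere.
So Δx_4 = L_43 · (+75), where L_43 = adj(I−A)_43 / det(I−A) = 0.111500 / 0.2365375.
Δx_4 = 0.111500 × (+75) / 0.2365375 = 8.3625 / 0.2365375 ≈ 35.354.

Δx_4 = 35.354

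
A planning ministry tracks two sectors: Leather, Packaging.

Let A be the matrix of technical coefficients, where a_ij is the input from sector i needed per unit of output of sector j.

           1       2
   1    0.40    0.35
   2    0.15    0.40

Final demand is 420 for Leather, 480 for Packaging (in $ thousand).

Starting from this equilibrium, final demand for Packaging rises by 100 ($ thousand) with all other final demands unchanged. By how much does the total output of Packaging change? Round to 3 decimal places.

I − A =
  [   0.60    -0.35]
  [  -0.15     0.60]
det(I−A) = (0.60)(0.60) − (-0.35)(-0.15) = 0.3075
adj(I−A) = [[0.60, 0.35], [0.15, 0.60]]
(I − A)⁻¹ = adj(I−A) / det(I−A) ≈
  [   1.9512     1.1382]
  [   0.4878     1.9512]
Δx = (I − A)⁻¹ Δd with Δd having +100 in the Packaging component and 0 elsewhere.
So Δx_2 = L_22 · (+100), where L_22 = adj(I−A)_22 / det(I−A) = 0.60 / 0.3075.
Δx_2 = 0.60 × (+100) / 0.3075 = 60.00 / 0.3075 ≈ 195.122.

Δx_2 = 195.122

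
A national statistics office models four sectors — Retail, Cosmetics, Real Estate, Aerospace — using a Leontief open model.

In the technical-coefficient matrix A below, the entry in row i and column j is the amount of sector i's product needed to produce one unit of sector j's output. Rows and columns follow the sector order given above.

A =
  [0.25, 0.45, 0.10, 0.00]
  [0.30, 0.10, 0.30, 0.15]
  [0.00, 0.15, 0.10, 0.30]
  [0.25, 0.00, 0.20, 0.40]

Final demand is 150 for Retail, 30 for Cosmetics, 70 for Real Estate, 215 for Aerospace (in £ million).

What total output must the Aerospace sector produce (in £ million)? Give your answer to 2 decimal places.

I − A =
  [   0.75    -0.45    -0.10     0.00]
  [  -0.30     0.90    -0.30    -0.15]
  [   0.00    -0.15     0.90    -0.30]
  [  -0.25     0.00    -0.20     0.60]
Compute the cofactors C_ij = (−1)^(i+j)·(3×3 minor ij) of I−A; the adjugate is their transpose:
adj(I−A) = Cᵀ =
  [ 0.400500   0.225000   0.148500   0.130500]
  [ 0.200250   0.352500   0.179250   0.177750]
  [ 0.100125   0.101250   0.307125   0.178875]
  [ 0.200250   0.127500   0.164250   0.447750]
det(I−A) = Σ_j (I−A)_1j·C_1j = (0.75)(0.400500) + (-0.45)(0.200250) + (-0.10)(0.100125) + (0.00)(0.200250) = 0.20025
(I − A)⁻¹ = adj(I−A) / det(I−A) ≈
  [   2.0000     1.1236     0.7416     0.6517]
  [   1.0000     1.7603     0.8951     0.8876]
  [   0.5000     0.5056     1.5337     0.8933]
  [   1.0000     0.6367     0.8202     2.2360]
x = (I − A)⁻¹ d = adj(I−A)·d / det(I−A), with det(I−A) = 0.20025:
  x_1 = (0.400500·150 + 0.225000·30 + 0.148500·70 + 0.130500·215) / 0.20025 = 105.2775 / 0.20025 ≈ 525.73
  x_2 = (0.200250·150 + 0.352500·30 + 0.179250·70 + 0.177750·215) / 0.20025 = 91.37625 / 0.20025 ≈ 456.31
  x_3 = (0.100125·150 + 0.101250·30 + 0.307125·70 + 0.178875·215) / 0.20025 = 78.013125 / 0.20025 ≈ 389.58
  x_4 = (0.200250·150 + 0.127500·30 + 0.164250·70 + 0.447750·215) / 0.20025 = 141.62625 / 0.20025 ≈ 707.25

x_4 = 707.25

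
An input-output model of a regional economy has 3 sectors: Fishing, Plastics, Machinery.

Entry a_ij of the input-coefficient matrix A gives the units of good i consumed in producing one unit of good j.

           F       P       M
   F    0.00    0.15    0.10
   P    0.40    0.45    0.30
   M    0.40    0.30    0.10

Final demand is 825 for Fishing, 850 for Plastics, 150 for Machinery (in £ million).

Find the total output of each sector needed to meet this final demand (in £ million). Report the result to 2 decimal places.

x_F = 1636.71, x_P = 3939.80, x_M = 2207.36

I − A =
  [   1.00    -0.15    -0.10]
  [  -0.40     0.55    -0.30]
  [  -0.40    -0.30     0.90]
Cofactors of I−A, C_ij = (−1)^(i+j)·(minor ij) (rows/columns in the sector order above):
  C_11 = (0.55)(0.90) − (-0.30)(-0.30) = 0.4050
  C_12 = −[(-0.40)(0.90) − (-0.30)(-0.40)] = 0.4800
  C_13 = (-0.40)(-0.30) − (0.55)(-0.40) = 0.3400
  C_21 = −[(-0.15)(0.90) − (-0.10)(-0.30)] = 0.1650
  C_22 = (1.00)(0.90) − (-0.10)(-0.40) = 0.8600
  C_23 = −[(1.00)(-0.30) − (-0.15)(-0.40)] = 0.3600
  C_31 = (-0.15)(-0.30) − (-0.10)(0.55) = 0.1000
  C_32 = −[(1.00)(-0.30) − (-0.10)(-0.40)] = 0.3400
  C_33 = (1.00)(0.55) − (-0.15)(-0.40) = 0.4900
det(I−A) = Σ_j (I−A)_1j·C_1j = (1.00)(0.4050) + (-0.15)(0.4800) + (-0.10)(0.3400) = 0.2990
adj(I−A) = Cᵀ =
  [ 0.4050   0.1650   0.1000]
  [ 0.4800   0.8600   0.3400]
  [ 0.3400   0.3600   0.4900]
(I − A)⁻¹ = adj(I−A) / det(I−A) ≈
  [   1.3545     0.5518     0.3344]
  [   1.6054     2.8763     1.1371]
  [   1.1371     1.2040     1.6388]
x = (I − A)⁻¹ d = adj(I−A)·d / det(I−A), with det(I−A) = 0.2990:
  x_F = (0.4050·825 + 0.1650·850 + 0.1000·150) / 0.2990 = 489.375 / 0.2990 ≈ 1636.71
  x_P = (0.4800·825 + 0.8600·850 + 0.3400·150) / 0.2990 = 1178.00 / 0.2990 ≈ 3939.80
  x_M = (0.3400·825 + 0.3600·850 + 0.4900·150) / 0.2990 = 660.00 / 0.2990 ≈ 2207.36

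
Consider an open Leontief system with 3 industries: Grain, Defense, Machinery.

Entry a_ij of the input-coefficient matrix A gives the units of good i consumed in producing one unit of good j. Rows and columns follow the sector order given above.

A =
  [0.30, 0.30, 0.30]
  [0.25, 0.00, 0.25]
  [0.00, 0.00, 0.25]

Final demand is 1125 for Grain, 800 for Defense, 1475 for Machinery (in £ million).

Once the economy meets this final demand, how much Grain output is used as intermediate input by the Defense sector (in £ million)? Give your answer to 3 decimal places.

I − A =
  [   0.70    -0.30    -0.30]
  [  -0.25     1.00    -0.25]
  [   0.00     0.00     0.75]
Cofactors of I−A, C_ij = (−1)^(i+j)·(minor ij) (rows/columns in the sector order above):
  C_11 = (1.00)(0.75) − (-0.25)(0.00) = 0.7500
  C_12 = −[(-0.25)(0.75) − (-0.25)(0.00)] = 0.1875
  C_13 = (-0.25)(0.00) − (1.00)(0.00) = 0.0000
  C_21 = −[(-0.30)(0.75) − (-0.30)(0.00)] = 0.2250
  C_22 = (0.70)(0.75) − (-0.30)(0.00) = 0.5250
  C_23 = −[(0.70)(0.00) − (-0.30)(0.00)] = 0.0000
  C_31 = (-0.30)(-0.25) − (-0.30)(1.00) = 0.3750
  C_32 = −[(0.70)(-0.25) − (-0.30)(-0.25)] = 0.2500
  C_33 = (0.70)(1.00) − (-0.30)(-0.25) = 0.6250
det(I−A) = Σ_j (I−A)_1j·C_1j = (0.70)(0.7500) + (-0.30)(0.1875) + (-0.30)(0.0000) = 0.46875
adj(I−A) = Cᵀ =
  [ 0.7500   0.2250   0.3750]
  [ 0.1875   0.5250   0.2500]
  [ 0.0000   0.0000   0.6250]
(I − A)⁻¹ = adj(I−A) / det(I−A) ≈
  [   1.6000     0.4800     0.8000]
  [   0.4000     1.1200     0.5333]
  [   0.0000     0.0000     1.3333]
First solve x = (I − A)⁻¹ d = adj(I−A)·d / det(I−A); in particular x_D = (0.1875·1125 + 0.5250·800 + 0.2500·1475) / 0.46875 = 999.6875 / 0.46875 ≈ 2132.66667.
Intermediate flow from G to D: z_GD = a_GD · x_D = 0.30 × 999.6875 / 0.46875 = 299.90625 / 0.46875 = 639.800.

z_GD = 639.800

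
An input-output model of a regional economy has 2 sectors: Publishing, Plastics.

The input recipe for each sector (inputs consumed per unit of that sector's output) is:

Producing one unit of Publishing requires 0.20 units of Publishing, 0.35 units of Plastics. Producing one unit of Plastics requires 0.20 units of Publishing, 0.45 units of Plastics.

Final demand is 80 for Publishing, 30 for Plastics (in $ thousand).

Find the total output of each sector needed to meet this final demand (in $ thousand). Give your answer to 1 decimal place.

x_1 = 135.1, x_2 = 140.5

I − A =
  [   0.80    -0.20]
  [  -0.35     0.55]
det(I−A) = (0.80)(0.55) − (-0.20)(-0.35) = 0.3700
adj(I−A) = [[0.55, 0.20], [0.35, 0.80]]
(I − A)⁻¹ = adj(I−A) / det(I−A) ≈
  [   1.4865     0.5405]
  [   0.9459     2.1622]
x = (I − A)⁻¹ d = adj(I−A)·d / det(I−A), with det(I−A) = 0.3700:
  x_1 = (0.55·80 + 0.20·30) / 0.3700 = 50.00 / 0.3700 ≈ 135.1
  x_2 = (0.35·80 + 0.80·30) / 0.3700 = 52.00 / 0.3700 ≈ 140.5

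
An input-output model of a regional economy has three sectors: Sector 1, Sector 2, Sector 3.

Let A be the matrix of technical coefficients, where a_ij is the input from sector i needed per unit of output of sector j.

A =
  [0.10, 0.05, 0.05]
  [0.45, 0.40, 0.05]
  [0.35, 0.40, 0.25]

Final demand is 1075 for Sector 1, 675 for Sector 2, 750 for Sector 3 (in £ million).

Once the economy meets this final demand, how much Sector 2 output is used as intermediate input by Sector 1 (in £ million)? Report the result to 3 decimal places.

I − A =
  [   0.90    -0.05    -0.05]
  [  -0.45     0.60    -0.05]
  [  -0.35    -0.40     0.75]
Cofactors of I−A, C_ij = (−1)^(i+j)·(minor ij) (rows/columns in the sector order above):
  C_11 = (0.60)(0.75) − (-0.05)(-0.40) = 0.4300
  C_12 = −[(-0.45)(0.75) − (-0.05)(-0.35)] = 0.3550
  C_13 = (-0.45)(-0.40) − (0.60)(-0.35) = 0.3900
  C_21 = −[(-0.05)(0.75) − (-0.05)(-0.40)] = 0.0575
  C_22 = (0.90)(0.75) − (-0.05)(-0.35) = 0.6575
  C_23 = −[(0.90)(-0.40) − (-0.05)(-0.35)] = 0.3775
  C_31 = (-0.05)(-0.05) − (-0.05)(0.60) = 0.0325
  C_32 = −[(0.90)(-0.05) − (-0.05)(-0.45)] = 0.0675
  C_33 = (0.90)(0.60) − (-0.05)(-0.45) = 0.5175
det(I−A) = Σ_j (I−A)_1j·C_1j = (0.90)(0.4300) + (-0.05)(0.3550) + (-0.05)(0.3900) = 0.34975
adj(I−A) = Cᵀ =
  [ 0.4300   0.0575   0.0325]
  [ 0.3550   0.6575   0.0675]
  [ 0.3900   0.3775   0.5175]
(I − A)⁻¹ = adj(I−A) / det(I−A) ≈
  [   1.2294     0.1644     0.0929]
  [   1.0150     1.8799     0.1930]
  [   1.1151     1.0793     1.4796]
First solve x = (I − A)⁻¹ d = adj(I−A)·d / det(I−A); in particular x_1 = (0.4300·1075 + 0.0575·675 + 0.0325·750) / 0.34975 = 525.4375 / 0.34975 ≈ 1502.32309.
Intermediate flow from 2 to 1: z_21 = a_21 · x_1 = 0.45 × 525.4375 / 0.34975 = 236.446875 / 0.34975 ≈ 676.045.

z_21 = 676.045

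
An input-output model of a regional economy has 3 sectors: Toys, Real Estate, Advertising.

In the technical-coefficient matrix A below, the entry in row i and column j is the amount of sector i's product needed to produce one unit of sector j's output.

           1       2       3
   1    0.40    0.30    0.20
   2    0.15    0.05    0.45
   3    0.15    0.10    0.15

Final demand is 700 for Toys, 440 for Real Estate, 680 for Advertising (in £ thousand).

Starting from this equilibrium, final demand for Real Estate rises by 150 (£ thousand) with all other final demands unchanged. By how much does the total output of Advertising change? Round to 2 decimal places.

I − A =
  [   0.60    -0.30    -0.20]
  [  -0.15     0.95    -0.45]
  [  -0.15    -0.10     0.85]
Cofactors of I−A, C_ij = (−1)^(i+j)·(minor ij) (rows/columns in the sector order above):
  C_11 = (0.95)(0.85) − (-0.45)(-0.10) = 0.7625
  C_12 = −[(-0.15)(0.85) − (-0.45)(-0.15)] = 0.1950
  C_13 = (-0.15)(-0.10) − (0.95)(-0.15) = 0.1575
  C_21 = −[(-0.30)(0.85) − (-0.20)(-0.10)] = 0.2750
  C_22 = (0.60)(0.85) − (-0.20)(-0.15) = 0.4800
  C_23 = −[(0.60)(-0.10) − (-0.30)(-0.15)] = 0.1050
  C_31 = (-0.30)(-0.45) − (-0.20)(0.95) = 0.3250
  C_32 = −[(0.60)(-0.45) − (-0.20)(-0.15)] = 0.3000
  C_33 = (0.60)(0.95) − (-0.30)(-0.15) = 0.5250
det(I−A) = Σ_j (I−A)_1j·C_1j = (0.60)(0.7625) + (-0.30)(0.1950) + (-0.20)(0.1575) = 0.3675
adj(I−A) = Cᵀ =
  [ 0.7625   0.2750   0.3250]
  [ 0.1950   0.4800   0.3000]
  [ 0.1575   0.1050   0.5250]
(I − A)⁻¹ = adj(I−A) / det(I−A) ≈
  [   2.0748     0.7483     0.8844]
  [   0.5306     1.3061     0.8163]
  [   0.4286     0.2857     1.4286]
Δx = (I − A)⁻¹ Δd with Δd having +150 in the Real Estate component and 0 elsewhere.
So Δx_3 = L_32 · (+150), where L_32 = adj(I−A)_32 / det(I−A) = 0.1050 / 0.3675.
Δx_3 = 0.1050 × (+150) / 0.3675 = 15.75 / 0.3675 ≈ 42.86.

Δx_3 = 42.86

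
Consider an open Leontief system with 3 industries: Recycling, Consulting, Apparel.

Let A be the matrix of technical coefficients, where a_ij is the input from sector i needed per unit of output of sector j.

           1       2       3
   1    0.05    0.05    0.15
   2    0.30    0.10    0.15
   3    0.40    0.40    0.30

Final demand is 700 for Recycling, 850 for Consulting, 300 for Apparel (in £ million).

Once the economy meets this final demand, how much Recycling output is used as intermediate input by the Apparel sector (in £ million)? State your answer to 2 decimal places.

z_13 = 305.26

I − A =
  [   0.95    -0.05    -0.15]
  [  -0.30     0.90    -0.15]
  [  -0.40    -0.40     0.70]
Cofactors of I−A, C_ij = (−1)^(i+j)·(minor ij) (rows/columns in the sector order above):
  C_11 = (0.90)(0.70) − (-0.15)(-0.40) = 0.5700
  C_12 = −[(-0.30)(0.70) − (-0.15)(-0.40)] = 0.2700
  C_13 = (-0.30)(-0.40) − (0.90)(-0.40) = 0.4800
  C_21 = −[(-0.05)(0.70) − (-0.15)(-0.40)] = 0.0950
  C_22 = (0.95)(0.70) − (-0.15)(-0.40) = 0.6050
  C_23 = −[(0.95)(-0.40) − (-0.05)(-0.40)] = 0.4000
  C_31 = (-0.05)(-0.15) − (-0.15)(0.90) = 0.1425
  C_32 = −[(0.95)(-0.15) − (-0.15)(-0.30)] = 0.1875
  C_33 = (0.95)(0.90) − (-0.05)(-0.30) = 0.8400
det(I−A) = Σ_j (I−A)_1j·C_1j = (0.95)(0.5700) + (-0.05)(0.2700) + (-0.15)(0.4800) = 0.4560
adj(I−A) = Cᵀ =
  [ 0.5700   0.0950   0.1425]
  [ 0.2700   0.6050   0.1875]
  [ 0.4800   0.4000   0.8400]
(I − A)⁻¹ = adj(I−A) / det(I−A) ≈
  [   1.2500     0.2083     0.3125]
  [   0.5921     1.3268     0.4112]
  [   1.0526     0.8772     1.8421]
First solve x = (I − A)⁻¹ d = adj(I−A)·d / det(I−A); in particular x_3 = (0.4800·700 + 0.4000·850 + 0.8400·300) / 0.4560 = 928.00 / 0.4560 ≈ 2035.0877.
Intermediate flow from 1 to 3: z_13 = a_13 · x_3 = 0.15 × 928.00 / 0.4560 = 139.20 / 0.4560 ≈ 305.26.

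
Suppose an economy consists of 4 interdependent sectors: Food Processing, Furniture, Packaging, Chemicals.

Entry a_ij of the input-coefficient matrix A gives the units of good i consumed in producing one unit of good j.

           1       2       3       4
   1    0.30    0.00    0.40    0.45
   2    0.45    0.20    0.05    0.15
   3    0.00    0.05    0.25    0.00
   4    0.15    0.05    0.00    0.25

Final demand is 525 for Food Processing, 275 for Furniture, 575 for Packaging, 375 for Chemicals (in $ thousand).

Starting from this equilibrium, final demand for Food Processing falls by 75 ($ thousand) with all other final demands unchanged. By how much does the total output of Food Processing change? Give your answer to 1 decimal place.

Δx_1 = -130.3

I − A =
  [   0.70     0.00    -0.40    -0.45]
  [  -0.45     0.80    -0.05    -0.15]
  [   0.00    -0.05     0.75     0.00]
  [  -0.15    -0.05     0.00     0.75]
Compute the cofactors C_ij = (−1)^(i+j)·(3×3 minor ij) of I−A; the adjugate is their transpose:
adj(I−A) = Cᵀ =
  [ 0.442500   0.031875   0.238125   0.271875]
  [ 0.270000   0.343125   0.166875   0.230625]
  [ 0.018000   0.022875   0.350625   0.015375]
  [ 0.106500   0.029250   0.058750   0.409250]
det(I−A) = Σ_j (I−A)_1j·C_1j = (0.70)(0.442500) + (0.00)(0.270000) + (-0.40)(0.018000) + (-0.45)(0.106500) = 0.254625
(I − A)⁻¹ = adj(I−A) / det(I−A) ≈
  [   1.7378     0.1252     0.9352     1.0677]
  [   1.0604     1.3476     0.6554     0.9057]
  [   0.0707     0.0898     1.3770     0.0604]
  [   0.4183     0.1149     0.2307     1.6073]
Δx = (I − A)⁻¹ Δd with Δd having -75 in the Food Processing component and 0 elsewhere.
So Δx_1 = L_11 · (-75), where L_11 = adj(I−A)_11 / det(I−A) = 0.442500 / 0.254625.
Δx_1 = 0.442500 × (-75) / 0.254625 = -33.1875 / 0.254625 ≈ -130.3.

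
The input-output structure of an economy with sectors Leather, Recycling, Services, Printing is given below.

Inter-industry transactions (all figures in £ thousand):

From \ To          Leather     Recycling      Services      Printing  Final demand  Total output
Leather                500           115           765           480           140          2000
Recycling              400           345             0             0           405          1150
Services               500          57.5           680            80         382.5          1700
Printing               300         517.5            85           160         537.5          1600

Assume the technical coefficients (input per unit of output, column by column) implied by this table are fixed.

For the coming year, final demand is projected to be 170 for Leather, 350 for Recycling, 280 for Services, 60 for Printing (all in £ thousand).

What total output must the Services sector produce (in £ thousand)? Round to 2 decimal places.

x_3 = 1183.59

Technical coefficients a_ij = z_ij / X_j:
  a_11 = 500/2000 = 0.25, a_21 = 400/2000 = 0.20, a_31 = 500/2000 = 0.25, a_41 = 300/2000 = 0.15
  a_12 = 115/1150 = 0.10, a_22 = 345/1150 = 0.30, a_32 = 57.5/1150 = 0.05, a_42 = 517.5/1150 = 0.45
  a_13 = 765/1700 = 0.45, a_23 = 0/1700 = 0.00, a_33 = 680/1700 = 0.40, a_43 = 85/1700 = 0.05
  a_14 = 480/1600 = 0.30, a_24 = 0/1600 = 0.00, a_34 = 80/1600 = 0.05, a_44 = 160/1600 = 0.10
I − A =
  [   0.75    -0.10    -0.45    -0.30]
  [  -0.20     0.70     0.00     0.00]
  [  -0.25    -0.05     0.60    -0.05]
  [  -0.15    -0.45    -0.05     0.90]
Compute the cofactors C_ij = (−1)^(i+j)·(3×3 minor ij) of I−A; the adjugate is their transpose:
adj(I−A) = Cᵀ =
  [ 0.376250   0.165875   0.294000   0.141750]
  [ 0.107500   0.267750   0.084000   0.040500]
  [ 0.176250   0.105375   0.396000   0.080750]
  [ 0.126250   0.167375   0.113000   0.219750]
det(I−A) = Σ_j (I−A)_1j·C_1j = (0.75)(0.376250) + (-0.10)(0.107500) + (-0.45)(0.176250) + (-0.30)(0.126250) = 0.15425
(I − A)⁻¹ = adj(I−A) / det(I−A) ≈
  [   2.4392     1.0754     1.9060     0.9190]
  [   0.6969     1.7358     0.5446     0.2626]
  [   1.1426     0.6831     2.5673     0.5235]
  [   0.8185     1.0851     0.7326     1.4246]
x = (I − A)⁻¹ d = adj(I−A)·d / det(I−A), with det(I−A) = 0.15425:
  x_1 = (0.376250·170 + 0.165875·350 + 0.294000·280 + 0.141750·60) / 0.15425 = 212.84375 / 0.15425 ≈ 1379.86
  x_2 = (0.107500·170 + 0.267750·350 + 0.084000·280 + 0.040500·60) / 0.15425 = 137.9375 / 0.15425 ≈ 894.25
  x_3 = (0.176250·170 + 0.105375·350 + 0.396000·280 + 0.080750·60) / 0.15425 = 182.56875 / 0.15425 ≈ 1183.59
  x_4 = (0.126250·170 + 0.167375·350 + 0.113000·280 + 0.219750·60) / 0.15425 = 124.86875 / 0.15425 ≈ 809.52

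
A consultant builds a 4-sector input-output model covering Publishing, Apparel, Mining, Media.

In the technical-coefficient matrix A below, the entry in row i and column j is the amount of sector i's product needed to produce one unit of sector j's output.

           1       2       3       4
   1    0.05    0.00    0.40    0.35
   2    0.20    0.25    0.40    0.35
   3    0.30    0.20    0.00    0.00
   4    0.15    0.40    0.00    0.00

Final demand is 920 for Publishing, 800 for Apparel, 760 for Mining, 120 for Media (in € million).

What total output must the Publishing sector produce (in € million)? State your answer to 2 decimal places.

I − A =
  [   0.95     0.00    -0.40    -0.35]
  [  -0.20     0.75    -0.40    -0.35]
  [  -0.30    -0.20     1.00     0.00]
  [  -0.15    -0.40     0.00     1.00]
Compute the cofactors C_ij = (−1)^(i+j)·(3×3 minor ij) of I−A; the adjugate is their transpose:
adj(I−A) = Cᵀ =
  [ 0.530000   0.220000   0.300000   0.262500]
  [ 0.372500   0.777500   0.460000   0.402500]
  [ 0.233500   0.221500   0.512125   0.159250]
  [ 0.228500   0.344000   0.229000   0.530500]
det(I−A) = Σ_j (I−A)_1j·C_1j = (0.95)(0.530000) + (0.00)(0.372500) + (-0.40)(0.233500) + (-0.35)(0.228500) = 0.330125
(I − A)⁻¹ = adj(I−A) / det(I−A) ≈
  [   1.6055     0.6664     0.9087     0.7952]
  [   1.1284     2.3552     1.3934     1.2192]
  [   0.7073     0.6710     1.5513     0.4824]
  [   0.6922     1.0420     0.6937     1.6070]
x = (I − A)⁻¹ d = adj(I−A)·d / det(I−A), with det(I−A) = 0.330125:
  x_1 = (0.530000·920 + 0.220000·800 + 0.300000·760 + 0.262500·120) / 0.330125 = 923.10 / 0.330125 ≈ 2796.21
  x_2 = (0.372500·920 + 0.777500·800 + 0.460000·760 + 0.402500·120) / 0.330125 = 1362.60 / 0.330125 ≈ 4127.53
  x_3 = (0.233500·920 + 0.221500·800 + 0.512125·760 + 0.159250·120) / 0.330125 = 800.345 / 0.330125 ≈ 2424.37
  x_4 = (0.228500·920 + 0.344000·800 + 0.229000·760 + 0.530500·120) / 0.330125 = 723.12 / 0.330125 ≈ 2190.44

x_1 = 2796.21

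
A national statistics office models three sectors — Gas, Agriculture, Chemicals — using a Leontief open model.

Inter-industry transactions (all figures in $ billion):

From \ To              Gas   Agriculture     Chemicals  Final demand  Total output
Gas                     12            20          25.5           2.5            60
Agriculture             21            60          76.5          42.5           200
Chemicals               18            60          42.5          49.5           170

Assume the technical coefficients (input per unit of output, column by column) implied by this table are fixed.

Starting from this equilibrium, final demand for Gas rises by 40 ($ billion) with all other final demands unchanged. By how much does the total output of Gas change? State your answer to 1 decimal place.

Δx_1 = 69.3

Technical coefficients a_ij = z_ij / X_j:
  a_11 = 12/60 = 0.20, a_21 = 21/60 = 0.35, a_31 = 18/60 = 0.30
  a_12 = 20/200 = 0.10, a_22 = 60/200 = 0.30, a_32 = 60/200 = 0.30
  a_13 = 25.5/170 = 0.15, a_23 = 76.5/170 = 0.45, a_33 = 42.5/170 = 0.25
I − A =
  [   0.80    -0.10    -0.15]
  [  -0.35     0.70    -0.45]
  [  -0.30    -0.30     0.75]
Cofactors of I−A, C_ij = (−1)^(i+j)·(minor ij) (rows/columns in the sector order above):
  C_11 = (0.70)(0.75) − (-0.45)(-0.30) = 0.3900
  C_12 = −[(-0.35)(0.75) − (-0.45)(-0.30)] = 0.3975
  C_13 = (-0.35)(-0.30) − (0.70)(-0.30) = 0.3150
  C_21 = −[(-0.10)(0.75) − (-0.15)(-0.30)] = 0.1200
  C_22 = (0.80)(0.75) − (-0.15)(-0.30) = 0.5550
  C_23 = −[(0.80)(-0.30) − (-0.10)(-0.30)] = 0.2700
  C_31 = (-0.10)(-0.45) − (-0.15)(0.70) = 0.1500
  C_32 = −[(0.80)(-0.45) − (-0.15)(-0.35)] = 0.4125
  C_33 = (0.80)(0.70) − (-0.10)(-0.35) = 0.5250
det(I−A) = Σ_j (I−A)_1j·C_1j = (0.80)(0.3900) + (-0.10)(0.3975) + (-0.15)(0.3150) = 0.2250
adj(I−A) = Cᵀ =
  [ 0.3900   0.1200   0.1500]
  [ 0.3975   0.5550   0.4125]
  [ 0.3150   0.2700   0.5250]
(I − A)⁻¹ = adj(I−A) / det(I−A) ≈
  [   1.7333     0.5333     0.6667]
  [   1.7667     2.4667     1.8333]
  [   1.4000     1.2000     2.3333]
Δx = (I − A)⁻¹ Δd with Δd having +40 in the Gas component and 0 elsewhere.
So Δx_1 = L_11 · (+40), where L_11 = adj(I−A)_11 / det(I−A) = 0.3900 / 0.2250.
Δx_1 = 0.3900 × (+40) / 0.2250 = 15.60 / 0.2250 ≈ 69.3.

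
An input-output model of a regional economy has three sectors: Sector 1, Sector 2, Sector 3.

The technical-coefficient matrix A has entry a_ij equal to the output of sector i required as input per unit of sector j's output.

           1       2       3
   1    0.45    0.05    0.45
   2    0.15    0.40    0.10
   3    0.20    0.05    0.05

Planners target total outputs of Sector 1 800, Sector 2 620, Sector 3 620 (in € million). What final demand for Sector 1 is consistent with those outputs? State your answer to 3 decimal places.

d_1 = 130.000

I − A =
  [   0.55    -0.05    -0.45]
  [  -0.15     0.60    -0.10]
  [  -0.20    -0.05     0.95]
d = (I − A) x:
  d_1 = (+0.55)·800 + (-0.05)·620 + (-0.45)·620 = 130.000
  d_2 = (-0.15)·800 + (+0.60)·620 + (-0.10)·620 = 190.000
  d_3 = (-0.20)·800 + (-0.05)·620 + (+0.95)·620 = 398.000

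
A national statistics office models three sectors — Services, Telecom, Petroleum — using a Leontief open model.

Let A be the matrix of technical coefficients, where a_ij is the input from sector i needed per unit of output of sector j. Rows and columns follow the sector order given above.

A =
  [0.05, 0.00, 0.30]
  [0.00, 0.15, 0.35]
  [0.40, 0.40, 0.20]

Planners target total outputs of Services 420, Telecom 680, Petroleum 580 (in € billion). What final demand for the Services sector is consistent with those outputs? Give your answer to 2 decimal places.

d_S = 225.00

I − A =
  [   0.95     0.00    -0.30]
  [   0.00     0.85    -0.35]
  [  -0.40    -0.40     0.80]
d = (I − A) x:
  d_S = (+0.95)·420 + (+0.00)·680 + (-0.30)·580 = 225.00
  d_T = (+0.00)·420 + (+0.85)·680 + (-0.35)·580 = 375.00
  d_P = (-0.40)·420 + (-0.40)·680 + (+0.80)·580 = 24.00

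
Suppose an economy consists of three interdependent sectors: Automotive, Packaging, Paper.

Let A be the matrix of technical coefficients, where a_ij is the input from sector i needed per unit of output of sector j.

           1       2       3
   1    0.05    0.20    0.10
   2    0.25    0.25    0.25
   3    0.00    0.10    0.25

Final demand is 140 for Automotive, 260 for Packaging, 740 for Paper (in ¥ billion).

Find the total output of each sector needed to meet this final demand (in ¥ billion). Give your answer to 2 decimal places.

x_1 = 444.83, x_2 = 862.15, x_3 = 1101.62

I − A =
  [   0.95    -0.20    -0.10]
  [  -0.25     0.75    -0.25]
  [   0.00    -0.10     0.75]
Cofactors of I−A, C_ij = (−1)^(i+j)·(minor ij) (rows/columns in the sector order above):
  C_11 = (0.75)(0.75) − (-0.25)(-0.10) = 0.5375
  C_12 = −[(-0.25)(0.75) − (-0.25)(0.00)] = 0.1875
  C_13 = (-0.25)(-0.10) − (0.75)(0.00) = 0.0250
  C_21 = −[(-0.20)(0.75) − (-0.10)(-0.10)] = 0.1600
  C_22 = (0.95)(0.75) − (-0.10)(0.00) = 0.7125
  C_23 = −[(0.95)(-0.10) − (-0.20)(0.00)] = 0.0950
  C_31 = (-0.20)(-0.25) − (-0.10)(0.75) = 0.1250
  C_32 = −[(0.95)(-0.25) − (-0.10)(-0.25)] = 0.2625
  C_33 = (0.95)(0.75) − (-0.20)(-0.25) = 0.6625
det(I−A) = Σ_j (I−A)_1j·C_1j = (0.95)(0.5375) + (-0.20)(0.1875) + (-0.10)(0.0250) = 0.470625
adj(I−A) = Cᵀ =
  [ 0.5375   0.1600   0.1250]
  [ 0.1875   0.7125   0.2625]
  [ 0.0250   0.0950   0.6625]
(I − A)⁻¹ = adj(I−A) / det(I−A) ≈
  [   1.1421     0.3400     0.2656]
  [   0.3984     1.5139     0.5578]
  [   0.0531     0.2019     1.4077]
x = (I − A)⁻¹ d = adj(I−A)·d / det(I−A), with det(I−A) = 0.470625:
  x_1 = (0.5375·140 + 0.1600·260 + 0.1250·740) / 0.470625 = 209.35 / 0.470625 ≈ 444.83
  x_2 = (0.1875·140 + 0.7125·260 + 0.2625·740) / 0.470625 = 405.75 / 0.470625 ≈ 862.15
  x_3 = (0.0250·140 + 0.0950·260 + 0.6625·740) / 0.470625 = 518.45 / 0.470625 ≈ 1101.62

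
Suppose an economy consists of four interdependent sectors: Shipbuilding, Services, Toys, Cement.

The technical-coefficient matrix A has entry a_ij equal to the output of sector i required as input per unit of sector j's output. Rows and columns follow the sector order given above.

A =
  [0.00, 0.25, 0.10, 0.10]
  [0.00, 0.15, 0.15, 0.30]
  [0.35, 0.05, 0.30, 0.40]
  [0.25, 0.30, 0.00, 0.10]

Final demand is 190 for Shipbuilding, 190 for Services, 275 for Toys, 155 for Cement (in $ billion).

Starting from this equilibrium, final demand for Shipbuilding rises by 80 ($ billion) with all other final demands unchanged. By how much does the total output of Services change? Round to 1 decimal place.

Δx_2 = 24.8

I − A =
  [   1.00    -0.25    -0.10    -0.10]
  [   0.00     0.85    -0.15    -0.30]
  [  -0.35    -0.05     0.70    -0.40]
  [  -0.25    -0.30     0.00     0.90]
Compute the cofactors C_ij = (−1)^(i+j)·(3×3 minor ij) of I−A; the adjugate is their transpose:
adj(I−A) = Cᵀ =
  [ 0.447750   0.195000   0.105750   0.161750]
  [ 0.114750   0.571000   0.138750   0.264750]
  [ 0.325000   0.278000   0.635000   0.411000]
  [ 0.162625   0.244500   0.075625   0.544625]
det(I−A) = Σ_j (I−A)_1j·C_1j = (1.00)(0.447750) + (-0.25)(0.114750) + (-0.10)(0.325000) + (-0.10)(0.162625) = 0.3703
(I − A)⁻¹ = adj(I−A) / det(I−A) ≈
  [   1.2092     0.5266     0.2856     0.4368]
  [   0.3099     1.5420     0.3747     0.7150]
  [   0.8777     0.7507     1.7148     1.1099]
  [   0.4392     0.6603     0.2042     1.4708]
Δx = (I − A)⁻¹ Δd with Δd having +80 in the Shipbuilding component and 0 elsewhere.
So Δx_2 = L_21 · (+80), where L_21 = adj(I−A)_21 / det(I−A) = 0.114750 / 0.3703.
Δx_2 = 0.114750 × (+80) / 0.3703 = 9.18 / 0.3703 ≈ 24.8.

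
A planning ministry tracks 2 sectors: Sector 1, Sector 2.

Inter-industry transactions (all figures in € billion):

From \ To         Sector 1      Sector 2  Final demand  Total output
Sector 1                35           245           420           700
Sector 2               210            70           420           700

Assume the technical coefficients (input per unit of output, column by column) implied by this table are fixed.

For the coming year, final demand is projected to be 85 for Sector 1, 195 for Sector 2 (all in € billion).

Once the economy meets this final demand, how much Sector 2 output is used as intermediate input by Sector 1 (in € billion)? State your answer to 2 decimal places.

Technical coefficients a_ij = z_ij / X_j:
  a_11 = 35/700 = 0.05, a_21 = 210/700 = 0.30
  a_12 = 245/700 = 0.35, a_22 = 70/700 = 0.10
I − A =
  [   0.95    -0.35]
  [  -0.30     0.90]
det(I−A) = (0.95)(0.90) − (-0.35)(-0.30) = 0.7500
adj(I−A) = [[0.90, 0.35], [0.30, 0.95]]
(I − A)⁻¹ = adj(I−A) / det(I−A) ≈
  [   1.2000     0.4667]
  [   0.4000     1.2667]
First solve x = (I − A)⁻¹ d = adj(I−A)·d / det(I−A); in particular x_1 = (0.90·85 + 0.35·195) / 0.7500 = 144.75 / 0.7500 = 193.0000.
Intermediate flow from 2 to 1: z_21 = a_21 · x_1 = 0.30 × 144.75 / 0.7500 = 43.425 / 0.7500 = 57.90.

z_21 = 57.90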